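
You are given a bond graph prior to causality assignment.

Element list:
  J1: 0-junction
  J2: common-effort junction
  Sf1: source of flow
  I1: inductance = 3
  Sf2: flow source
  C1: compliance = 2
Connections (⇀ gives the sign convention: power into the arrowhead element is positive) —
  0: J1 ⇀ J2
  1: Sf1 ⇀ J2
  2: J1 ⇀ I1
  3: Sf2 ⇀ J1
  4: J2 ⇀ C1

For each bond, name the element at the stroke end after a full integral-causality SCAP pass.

bond 1 stroke at Sf1  (Sf1: flow source, stroke at near end)
bond 3 stroke at Sf2  (Sf2 fixes flow; stroke at Sf2)
bond 2 stroke at I1  (prefer integral on I1)
bond 0 stroke at J1  (only one effort-in slot at J1)
bond 4 stroke at J2  (J2: last free bond brings effort in)

#0 →J1
#1 →Sf1
#2 →I1
#3 →Sf2
#4 →J2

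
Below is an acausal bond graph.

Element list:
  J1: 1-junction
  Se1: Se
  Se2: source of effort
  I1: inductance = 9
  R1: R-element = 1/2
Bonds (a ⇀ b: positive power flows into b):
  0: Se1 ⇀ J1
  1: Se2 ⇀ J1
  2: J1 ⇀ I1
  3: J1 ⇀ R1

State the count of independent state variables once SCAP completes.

1  (I1 all integral)

#0 |J1  (Se1 fixes effort; stroke away)
#1 |J1  (source Se2 imposes e)
#2 |I1  (prefer integral on I1)
#3 |J1  (J1 flow already set via bond 2)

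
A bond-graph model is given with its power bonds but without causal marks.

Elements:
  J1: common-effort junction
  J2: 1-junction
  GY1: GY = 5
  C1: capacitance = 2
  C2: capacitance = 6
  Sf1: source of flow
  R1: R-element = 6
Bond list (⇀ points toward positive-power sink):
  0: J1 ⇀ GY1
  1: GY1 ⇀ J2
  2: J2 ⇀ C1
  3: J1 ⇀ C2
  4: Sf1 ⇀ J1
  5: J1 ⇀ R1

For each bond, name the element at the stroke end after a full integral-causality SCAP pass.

β0 →GY1
β1 →GY1
β2 →J2
β3 →J1
β4 →Sf1
β5 →R1

b4 stroke→Sf1  (Sf1 (Sf) sets flow on bond)
b2 stroke→J2  (C1 integral (e out))
b1 stroke→GY1  (only one flow-in slot at J2)
b0 stroke→GY1  (GY GY1: same side as bond 1)
b3 stroke→J1  (C2: C, integral causality)
b5 stroke→R1  (J1 effort already set via bond 3)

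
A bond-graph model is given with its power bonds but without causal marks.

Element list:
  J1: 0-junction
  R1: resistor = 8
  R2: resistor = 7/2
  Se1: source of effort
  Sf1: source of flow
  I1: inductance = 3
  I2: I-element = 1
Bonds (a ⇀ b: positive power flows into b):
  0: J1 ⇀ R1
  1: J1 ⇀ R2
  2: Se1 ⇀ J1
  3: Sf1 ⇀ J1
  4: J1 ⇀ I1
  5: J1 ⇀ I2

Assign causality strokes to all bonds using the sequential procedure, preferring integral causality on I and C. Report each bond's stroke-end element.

#2 stroke at J1  (source Se1 imposes e)
#3 stroke at Sf1  (source Sf1 imposes f)
#0 stroke at R1  (J1: bond 2 brought effort, rest push out)
#1 stroke at R2  (common-e at J1 fixed by 2)
#4 stroke at I1  (common-e at J1 fixed by 2)
#5 stroke at I2  (common-e at J1 fixed by 2)

#0 stroke→R1
#1 stroke→R2
#2 stroke→J1
#3 stroke→Sf1
#4 stroke→I1
#5 stroke→I2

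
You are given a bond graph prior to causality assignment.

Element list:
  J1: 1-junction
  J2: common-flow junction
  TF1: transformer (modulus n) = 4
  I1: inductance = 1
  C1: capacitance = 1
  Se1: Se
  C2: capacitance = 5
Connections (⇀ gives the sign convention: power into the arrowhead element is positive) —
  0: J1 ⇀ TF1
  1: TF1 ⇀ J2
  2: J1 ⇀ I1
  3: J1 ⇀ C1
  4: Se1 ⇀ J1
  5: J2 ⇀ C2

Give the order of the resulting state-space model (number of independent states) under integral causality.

3  (C1, C2, I1 all integral)

b4 |J1  (Se1 fixes effort; stroke away)
b2 |I1  (I1 integral (f out))
b0 |J1  (common-f at J1 fixed by 2)
b3 |J1  (1-jn J1 has f-setter on 2)
b1 |TF1  (through TF1, causality passes straight; one stroke at TF1)
b5 |J2  (1-jn J2 has f-setter on 1)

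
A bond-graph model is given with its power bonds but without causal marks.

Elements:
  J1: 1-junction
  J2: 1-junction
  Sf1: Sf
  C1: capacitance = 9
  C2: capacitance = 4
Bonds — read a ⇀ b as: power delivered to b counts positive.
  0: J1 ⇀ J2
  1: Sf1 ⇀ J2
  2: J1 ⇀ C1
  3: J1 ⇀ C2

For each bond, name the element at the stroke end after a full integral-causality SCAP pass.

#0 |J2
#1 |Sf1
#2 |J1
#3 |J1

β1 stroke at Sf1  (source Sf1 imposes f)
β0 stroke at J2  (J2: bond 1 brought flow, rest push out)
β2 stroke at J1  (1-jn J1 has f-setter on 0)
β3 stroke at J1  (common-f at J1 fixed by 0)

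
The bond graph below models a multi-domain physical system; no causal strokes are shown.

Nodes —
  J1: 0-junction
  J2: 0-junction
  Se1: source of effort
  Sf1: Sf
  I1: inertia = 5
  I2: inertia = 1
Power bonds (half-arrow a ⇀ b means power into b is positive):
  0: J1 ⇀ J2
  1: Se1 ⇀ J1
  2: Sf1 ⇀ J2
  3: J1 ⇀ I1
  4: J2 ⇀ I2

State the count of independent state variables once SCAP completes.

β1 stroke→J1  (Se1 fixes effort; stroke away)
β2 stroke→Sf1  (Sf1: flow source, stroke at near end)
β0 stroke→J2  (common-e at J1 fixed by 1)
β3 stroke→I1  (J1: bond 1 brought effort, rest push out)
β4 stroke→I2  (common-e at J2 fixed by 0)

2  (I1, I2 all integral)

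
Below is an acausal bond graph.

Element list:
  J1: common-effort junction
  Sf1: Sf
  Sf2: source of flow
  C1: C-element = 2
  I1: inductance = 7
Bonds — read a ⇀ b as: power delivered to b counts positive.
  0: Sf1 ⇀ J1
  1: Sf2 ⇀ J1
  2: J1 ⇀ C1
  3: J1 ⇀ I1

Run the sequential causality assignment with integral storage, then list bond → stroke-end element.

β0 stroke at Sf1
β1 stroke at Sf2
β2 stroke at J1
β3 stroke at I1

bond 0 stroke→Sf1  (Sf1 fixes flow; stroke at Sf1)
bond 1 stroke→Sf2  (Sf2: flow source, stroke at near end)
bond 2 stroke→J1  (C1: C, integral causality)
bond 3 stroke→I1  (J1 effort already set via bond 2)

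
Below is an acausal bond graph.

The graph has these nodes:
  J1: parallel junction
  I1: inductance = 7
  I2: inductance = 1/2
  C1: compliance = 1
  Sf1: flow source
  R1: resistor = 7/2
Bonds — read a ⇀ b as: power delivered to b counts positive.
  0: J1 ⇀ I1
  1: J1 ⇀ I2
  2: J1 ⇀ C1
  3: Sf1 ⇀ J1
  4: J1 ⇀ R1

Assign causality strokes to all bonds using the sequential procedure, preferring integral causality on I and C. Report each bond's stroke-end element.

#0 |I1
#1 |I2
#2 |J1
#3 |Sf1
#4 |R1

β3 stroke→Sf1  (Sf1: flow source, stroke at near end)
β0 stroke→I1  (prefer integral on I1)
β1 stroke→I2  (I2 outputs flow p/I2)
β2 stroke→J1  (C1: C, integral causality)
β4 stroke→R1  (0-jn J1 has e-setter on 2)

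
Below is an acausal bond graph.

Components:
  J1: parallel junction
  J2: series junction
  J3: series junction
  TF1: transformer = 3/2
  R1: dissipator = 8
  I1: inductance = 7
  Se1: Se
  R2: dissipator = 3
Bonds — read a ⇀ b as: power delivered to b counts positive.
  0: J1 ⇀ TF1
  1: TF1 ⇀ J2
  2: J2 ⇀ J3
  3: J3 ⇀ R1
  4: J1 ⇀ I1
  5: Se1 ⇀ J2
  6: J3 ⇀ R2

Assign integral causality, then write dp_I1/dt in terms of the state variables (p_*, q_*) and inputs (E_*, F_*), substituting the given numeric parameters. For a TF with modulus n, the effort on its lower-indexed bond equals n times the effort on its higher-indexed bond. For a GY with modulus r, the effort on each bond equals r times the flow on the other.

β5 stroke at J2  (Se1 (Se) sets effort on bond)
β4 stroke at I1  (I1: I, integral causality)
β0 stroke at J1  (closing 0-jn rule on J1)
β1 stroke at TF1  (through TF1, causality passes straight; one stroke at TF1)
β2 stroke at J2  (J2: bond 1 brought flow, rest push out)
β3 stroke at J3  (common-f at J3 fixed by 2)
β6 stroke at J3  (J3: bond 2 brought flow, rest push out)

dp_I1/dt = -3*E_Se1/2 - 99*p_I1/28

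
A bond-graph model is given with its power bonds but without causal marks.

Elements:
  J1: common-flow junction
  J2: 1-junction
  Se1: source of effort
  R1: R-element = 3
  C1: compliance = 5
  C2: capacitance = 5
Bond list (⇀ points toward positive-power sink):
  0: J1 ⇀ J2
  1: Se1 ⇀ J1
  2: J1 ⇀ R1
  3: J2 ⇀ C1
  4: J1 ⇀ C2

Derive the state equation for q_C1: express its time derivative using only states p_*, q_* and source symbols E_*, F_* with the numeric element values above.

dq_C1/dt = E_Se1/3 - q_C1/15 - q_C2/15

#1 stroke→J1  (Se1: effort source, stroke at far end)
#3 stroke→J2  (C1 integral (e out))
#0 stroke→J1  (J2 needs exactly one f-in)
#4 stroke→J1  (C2: C, integral causality)
#2 stroke→R1  (J1 needs exactly one f-in)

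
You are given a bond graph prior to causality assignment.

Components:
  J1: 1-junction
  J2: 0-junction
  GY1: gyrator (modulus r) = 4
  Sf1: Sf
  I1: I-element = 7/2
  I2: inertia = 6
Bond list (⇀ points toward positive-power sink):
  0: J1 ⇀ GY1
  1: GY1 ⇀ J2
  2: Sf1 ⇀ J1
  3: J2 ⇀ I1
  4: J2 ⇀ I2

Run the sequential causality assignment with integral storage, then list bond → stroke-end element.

β2 →Sf1  (Sf1: flow source, stroke at near end)
β0 →J1  (J1 flow already set via bond 2)
β1 →J2  (GY1 both-in/both-out from 0)
β3 →I1  (0-jn J2 has e-setter on 1)
β4 →I2  (J2: bond 1 brought effort, rest push out)

bond 0 stroke→J1
bond 1 stroke→J2
bond 2 stroke→Sf1
bond 3 stroke→I1
bond 4 stroke→I2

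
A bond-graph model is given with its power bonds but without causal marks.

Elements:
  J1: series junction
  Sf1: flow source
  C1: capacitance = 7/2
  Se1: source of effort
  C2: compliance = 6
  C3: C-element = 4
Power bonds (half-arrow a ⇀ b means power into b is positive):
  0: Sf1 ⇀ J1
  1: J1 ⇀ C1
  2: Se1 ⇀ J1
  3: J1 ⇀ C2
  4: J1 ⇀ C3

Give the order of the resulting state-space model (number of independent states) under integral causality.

3  (C1, C2, C3 all integral)

β0 →Sf1  (Sf1: flow source, stroke at near end)
β2 →J1  (Se1 (Se) sets effort on bond)
β1 →J1  (common-f at J1 fixed by 0)
β3 →J1  (J1 flow already set via bond 0)
β4 →J1  (1-jn J1 has f-setter on 0)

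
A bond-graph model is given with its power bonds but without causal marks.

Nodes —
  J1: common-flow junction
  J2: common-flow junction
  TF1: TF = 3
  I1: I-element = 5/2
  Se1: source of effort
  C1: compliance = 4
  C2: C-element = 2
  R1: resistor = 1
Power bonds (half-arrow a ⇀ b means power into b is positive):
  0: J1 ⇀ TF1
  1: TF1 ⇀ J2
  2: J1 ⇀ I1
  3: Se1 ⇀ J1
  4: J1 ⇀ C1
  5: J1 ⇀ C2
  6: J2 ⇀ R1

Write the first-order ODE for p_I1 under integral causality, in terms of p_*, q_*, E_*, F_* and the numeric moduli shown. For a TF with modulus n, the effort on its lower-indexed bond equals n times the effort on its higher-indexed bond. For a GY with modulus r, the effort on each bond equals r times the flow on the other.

#3 stroke at J1  (Se1: effort source, stroke at far end)
#2 stroke at I1  (I1 outputs flow p/I1)
#0 stroke at J1  (1-jn J1 has f-setter on 2)
#4 stroke at J1  (1-jn J1 has f-setter on 2)
#5 stroke at J1  (1-jn J1 has f-setter on 2)
#1 stroke at TF1  (through TF1, causality passes straight; one stroke at TF1)
#6 stroke at J2  (common-f at J2 fixed by 1)

dp_I1/dt = E_Se1 - 18*p_I1/5 - q_C1/4 - q_C2/2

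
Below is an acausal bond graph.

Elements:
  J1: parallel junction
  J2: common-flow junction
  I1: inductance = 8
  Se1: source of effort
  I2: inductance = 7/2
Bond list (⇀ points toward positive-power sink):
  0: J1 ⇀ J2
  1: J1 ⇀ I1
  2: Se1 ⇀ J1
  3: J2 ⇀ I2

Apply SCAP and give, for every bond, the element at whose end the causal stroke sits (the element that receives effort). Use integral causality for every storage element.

bond 0 stroke→J2
bond 1 stroke→I1
bond 2 stroke→J1
bond 3 stroke→I2

β2 →J1  (Se1 fixes effort; stroke away)
β0 →J2  (J1: bond 2 brought effort, rest push out)
β1 →I1  (0-jn J1 has e-setter on 2)
β3 →I2  (only one flow-in slot at J2)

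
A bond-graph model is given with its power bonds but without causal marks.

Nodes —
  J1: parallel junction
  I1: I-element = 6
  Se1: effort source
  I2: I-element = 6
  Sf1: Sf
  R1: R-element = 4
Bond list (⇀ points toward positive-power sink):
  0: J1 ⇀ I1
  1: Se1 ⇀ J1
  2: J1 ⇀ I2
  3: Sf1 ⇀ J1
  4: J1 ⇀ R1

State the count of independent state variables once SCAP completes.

2  (I1, I2 all integral)

bond 1 →J1  (Se1: effort source, stroke at far end)
bond 3 →Sf1  (Sf1 (Sf) sets flow on bond)
bond 0 →I1  (0-jn J1 has e-setter on 1)
bond 2 →I2  (J1 effort already set via bond 1)
bond 4 →R1  (common-e at J1 fixed by 1)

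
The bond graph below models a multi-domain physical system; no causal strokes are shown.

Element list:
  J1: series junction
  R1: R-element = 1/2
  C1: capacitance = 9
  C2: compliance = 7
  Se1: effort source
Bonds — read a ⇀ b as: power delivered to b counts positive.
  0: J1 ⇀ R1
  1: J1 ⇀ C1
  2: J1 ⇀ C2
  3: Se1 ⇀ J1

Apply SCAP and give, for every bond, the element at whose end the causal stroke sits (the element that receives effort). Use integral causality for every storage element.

#0 stroke at R1
#1 stroke at J1
#2 stroke at J1
#3 stroke at J1

#3 |J1  (Se1 (Se) sets effort on bond)
#1 |J1  (C1 outputs effort q/C1)
#2 |J1  (prefer integral on C2)
#0 |R1  (J1: last free bond brings flow in)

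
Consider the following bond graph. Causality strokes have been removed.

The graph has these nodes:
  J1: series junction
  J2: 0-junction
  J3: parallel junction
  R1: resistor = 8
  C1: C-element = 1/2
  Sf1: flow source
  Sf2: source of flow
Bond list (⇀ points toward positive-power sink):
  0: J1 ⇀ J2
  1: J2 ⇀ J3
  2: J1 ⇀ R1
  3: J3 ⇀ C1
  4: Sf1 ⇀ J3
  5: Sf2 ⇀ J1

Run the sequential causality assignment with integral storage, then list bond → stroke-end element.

#0 stroke→J1
#1 stroke→J2
#2 stroke→J1
#3 stroke→J3
#4 stroke→Sf1
#5 stroke→Sf2

#4 →Sf1  (Sf1 fixes flow; stroke at Sf1)
#5 →Sf2  (Sf2 fixes flow; stroke at Sf2)
#0 →J1  (common-f at J1 fixed by 5)
#2 →J1  (common-f at J1 fixed by 5)
#1 →J2  (J2: last free bond brings effort in)
#3 →J3  (J3 needs exactly one e-in)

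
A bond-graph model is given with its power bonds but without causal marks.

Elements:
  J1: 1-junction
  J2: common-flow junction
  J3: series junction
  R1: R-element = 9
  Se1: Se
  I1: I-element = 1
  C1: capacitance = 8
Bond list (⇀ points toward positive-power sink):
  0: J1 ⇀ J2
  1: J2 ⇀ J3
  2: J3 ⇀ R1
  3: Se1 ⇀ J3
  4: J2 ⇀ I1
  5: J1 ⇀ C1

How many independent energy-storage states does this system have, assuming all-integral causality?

2  (C1, I1 all integral)

bond 3 |J3  (Se1 (Se) sets effort on bond)
bond 4 |I1  (I1: I, integral causality)
bond 0 |J2  (common-f at J2 fixed by 4)
bond 1 |J2  (J2: bond 4 brought flow, rest push out)
bond 2 |J3  (J3: bond 1 brought flow, rest push out)
bond 5 |J1  (J1: bond 0 brought flow, rest push out)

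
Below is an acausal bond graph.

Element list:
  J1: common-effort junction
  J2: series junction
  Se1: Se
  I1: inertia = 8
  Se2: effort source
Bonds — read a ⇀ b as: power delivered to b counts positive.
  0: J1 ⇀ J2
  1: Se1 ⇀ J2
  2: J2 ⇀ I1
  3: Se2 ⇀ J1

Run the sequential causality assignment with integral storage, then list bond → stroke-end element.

bond 1 stroke→J2  (Se1: effort source, stroke at far end)
bond 3 stroke→J1  (Se2: effort source, stroke at far end)
bond 0 stroke→J2  (0-jn J1 has e-setter on 3)
bond 2 stroke→I1  (J2: last free bond brings flow in)

bond 0 |J2
bond 1 |J2
bond 2 |I1
bond 3 |J1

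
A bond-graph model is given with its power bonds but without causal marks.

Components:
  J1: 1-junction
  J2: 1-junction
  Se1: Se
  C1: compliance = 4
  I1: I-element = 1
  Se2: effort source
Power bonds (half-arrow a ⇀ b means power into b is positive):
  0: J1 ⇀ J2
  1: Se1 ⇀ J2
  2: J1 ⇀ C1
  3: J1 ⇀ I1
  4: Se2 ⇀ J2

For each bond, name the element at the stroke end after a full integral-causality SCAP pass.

#1 stroke→J2  (Se1 (Se) sets effort on bond)
#4 stroke→J2  (Se2: effort source, stroke at far end)
#0 stroke→J1  (only one flow-in slot at J2)
#2 stroke→J1  (prefer integral on C1)
#3 stroke→I1  (J1: last free bond brings flow in)

β0 →J1
β1 →J2
β2 →J1
β3 →I1
β4 →J2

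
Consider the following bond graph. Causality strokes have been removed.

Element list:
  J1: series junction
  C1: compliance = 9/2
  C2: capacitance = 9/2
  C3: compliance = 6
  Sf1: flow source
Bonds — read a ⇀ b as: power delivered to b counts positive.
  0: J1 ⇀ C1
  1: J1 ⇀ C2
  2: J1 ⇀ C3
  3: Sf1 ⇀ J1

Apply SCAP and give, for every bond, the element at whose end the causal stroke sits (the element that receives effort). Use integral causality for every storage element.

#3 |Sf1  (Sf1 (Sf) sets flow on bond)
#0 |J1  (J1 flow already set via bond 3)
#1 |J1  (J1 flow already set via bond 3)
#2 |J1  (1-jn J1 has f-setter on 3)

b0 stroke at J1
b1 stroke at J1
b2 stroke at J1
b3 stroke at Sf1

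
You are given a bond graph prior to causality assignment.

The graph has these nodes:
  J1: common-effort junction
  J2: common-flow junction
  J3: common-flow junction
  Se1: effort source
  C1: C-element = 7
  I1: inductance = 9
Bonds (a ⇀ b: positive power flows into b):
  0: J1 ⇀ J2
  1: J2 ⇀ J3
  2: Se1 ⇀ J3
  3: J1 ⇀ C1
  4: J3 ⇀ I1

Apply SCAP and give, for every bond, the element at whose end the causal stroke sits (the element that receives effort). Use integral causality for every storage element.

b0 stroke→J2
b1 stroke→J3
b2 stroke→J3
b3 stroke→J1
b4 stroke→I1

bond 2 stroke at J3  (Se1: effort source, stroke at far end)
bond 3 stroke at J1  (C1 integral (e out))
bond 0 stroke at J2  (J1: bond 3 brought effort, rest push out)
bond 1 stroke at J3  (only one flow-in slot at J2)
bond 4 stroke at I1  (only one flow-in slot at J3)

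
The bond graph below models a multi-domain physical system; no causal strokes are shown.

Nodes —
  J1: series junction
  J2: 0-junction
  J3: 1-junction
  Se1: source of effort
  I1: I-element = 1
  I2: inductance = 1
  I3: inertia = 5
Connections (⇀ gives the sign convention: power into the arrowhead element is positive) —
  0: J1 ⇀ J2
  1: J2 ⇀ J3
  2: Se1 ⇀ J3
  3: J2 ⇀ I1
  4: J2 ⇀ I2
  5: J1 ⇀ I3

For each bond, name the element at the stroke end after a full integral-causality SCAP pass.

b0 stroke at J1
b1 stroke at J2
b2 stroke at J3
b3 stroke at I1
b4 stroke at I2
b5 stroke at I3

b2 stroke at J3  (Se1: effort source, stroke at far end)
b1 stroke at J2  (J3 needs exactly one f-in)
b0 stroke at J1  (0-jn J2 has e-setter on 1)
b3 stroke at I1  (common-e at J2 fixed by 1)
b4 stroke at I2  (J2 effort already set via bond 1)
b5 stroke at I3  (only one flow-in slot at J1)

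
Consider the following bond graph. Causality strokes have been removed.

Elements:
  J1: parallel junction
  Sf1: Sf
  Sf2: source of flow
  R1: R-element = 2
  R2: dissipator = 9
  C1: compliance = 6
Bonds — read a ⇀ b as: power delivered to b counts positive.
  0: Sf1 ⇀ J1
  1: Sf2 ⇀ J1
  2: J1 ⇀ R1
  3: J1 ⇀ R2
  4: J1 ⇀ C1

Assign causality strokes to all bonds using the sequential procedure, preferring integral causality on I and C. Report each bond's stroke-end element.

b0 stroke→Sf1
b1 stroke→Sf2
b2 stroke→R1
b3 stroke→R2
b4 stroke→J1

bond 0 |Sf1  (Sf1: flow source, stroke at near end)
bond 1 |Sf2  (Sf2 fixes flow; stroke at Sf2)
bond 4 |J1  (prefer integral on C1)
bond 2 |R1  (J1 effort already set via bond 4)
bond 3 |R2  (common-e at J1 fixed by 4)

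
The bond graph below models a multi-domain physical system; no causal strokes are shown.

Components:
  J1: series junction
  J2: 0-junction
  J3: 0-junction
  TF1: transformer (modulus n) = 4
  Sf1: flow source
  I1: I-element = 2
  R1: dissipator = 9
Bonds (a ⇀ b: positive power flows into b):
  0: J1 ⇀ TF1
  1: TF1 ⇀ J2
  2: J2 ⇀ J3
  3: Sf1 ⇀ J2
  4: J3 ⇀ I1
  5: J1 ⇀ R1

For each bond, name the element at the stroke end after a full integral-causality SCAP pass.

b0 stroke→TF1
b1 stroke→J2
b2 stroke→J3
b3 stroke→Sf1
b4 stroke→I1
b5 stroke→J1

bond 3 |Sf1  (source Sf1 imposes f)
bond 4 |I1  (I1 outputs flow p/I1)
bond 2 |J3  (closing 0-jn rule on J3)
bond 1 |J2  (J2 needs exactly one e-in)
bond 0 |TF1  (TF TF1: opposite of bond 1)
bond 5 |J1  (1-jn J1 has f-setter on 0)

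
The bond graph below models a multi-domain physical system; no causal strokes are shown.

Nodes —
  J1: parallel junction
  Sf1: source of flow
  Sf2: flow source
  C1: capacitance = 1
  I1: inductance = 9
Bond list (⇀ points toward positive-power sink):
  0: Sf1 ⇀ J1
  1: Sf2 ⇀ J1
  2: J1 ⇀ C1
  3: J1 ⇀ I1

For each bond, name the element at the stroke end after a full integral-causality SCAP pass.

b0 →Sf1
b1 →Sf2
b2 →J1
b3 →I1

#0 stroke→Sf1  (Sf1 (Sf) sets flow on bond)
#1 stroke→Sf2  (source Sf2 imposes f)
#2 stroke→J1  (C1 integral (e out))
#3 stroke→I1  (common-e at J1 fixed by 2)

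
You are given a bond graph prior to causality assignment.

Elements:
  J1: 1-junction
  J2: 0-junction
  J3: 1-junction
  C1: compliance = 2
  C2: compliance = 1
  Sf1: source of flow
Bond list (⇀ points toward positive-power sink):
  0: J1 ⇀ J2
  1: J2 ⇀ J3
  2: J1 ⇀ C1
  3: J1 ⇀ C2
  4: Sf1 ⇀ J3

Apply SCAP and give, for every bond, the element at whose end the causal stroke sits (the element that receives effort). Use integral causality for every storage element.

bond 4 →Sf1  (Sf1 (Sf) sets flow on bond)
bond 1 →J3  (1-jn J3 has f-setter on 4)
bond 0 →J2  (only one effort-in slot at J2)
bond 2 →J1  (J1: bond 0 brought flow, rest push out)
bond 3 →J1  (1-jn J1 has f-setter on 0)

bond 0 →J2
bond 1 →J3
bond 2 →J1
bond 3 →J1
bond 4 →Sf1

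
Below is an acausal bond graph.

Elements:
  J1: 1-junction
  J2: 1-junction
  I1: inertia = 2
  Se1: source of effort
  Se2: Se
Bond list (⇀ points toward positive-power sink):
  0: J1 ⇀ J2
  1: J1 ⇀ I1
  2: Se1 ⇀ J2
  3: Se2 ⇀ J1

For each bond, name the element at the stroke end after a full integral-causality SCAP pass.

β0 |J1
β1 |I1
β2 |J2
β3 |J1

#2 |J2  (Se1: effort source, stroke at far end)
#3 |J1  (Se2 (Se) sets effort on bond)
#0 |J1  (J2: last free bond brings flow in)
#1 |I1  (J1 needs exactly one f-in)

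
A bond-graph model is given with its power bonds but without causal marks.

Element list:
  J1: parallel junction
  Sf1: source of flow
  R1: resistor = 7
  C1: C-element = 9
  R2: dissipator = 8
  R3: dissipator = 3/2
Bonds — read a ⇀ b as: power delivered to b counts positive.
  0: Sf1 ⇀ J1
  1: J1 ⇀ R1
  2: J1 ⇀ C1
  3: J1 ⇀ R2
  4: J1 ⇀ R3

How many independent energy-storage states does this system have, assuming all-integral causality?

b0 |Sf1  (Sf1 fixes flow; stroke at Sf1)
b2 |J1  (C1 outputs effort q/C1)
b1 |R1  (0-jn J1 has e-setter on 2)
b3 |R2  (J1 effort already set via bond 2)
b4 |R3  (common-e at J1 fixed by 2)

1  (C1 all integral)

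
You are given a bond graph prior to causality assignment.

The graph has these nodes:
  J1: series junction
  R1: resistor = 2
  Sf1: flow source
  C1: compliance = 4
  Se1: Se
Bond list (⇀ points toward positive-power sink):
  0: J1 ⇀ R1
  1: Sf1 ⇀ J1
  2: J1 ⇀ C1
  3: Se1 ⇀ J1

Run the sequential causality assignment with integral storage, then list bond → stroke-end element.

#1 stroke→Sf1  (Sf1 (Sf) sets flow on bond)
#3 stroke→J1  (Se1 (Se) sets effort on bond)
#0 stroke→J1  (J1: bond 1 brought flow, rest push out)
#2 stroke→J1  (J1: bond 1 brought flow, rest push out)

bond 0 stroke at J1
bond 1 stroke at Sf1
bond 2 stroke at J1
bond 3 stroke at J1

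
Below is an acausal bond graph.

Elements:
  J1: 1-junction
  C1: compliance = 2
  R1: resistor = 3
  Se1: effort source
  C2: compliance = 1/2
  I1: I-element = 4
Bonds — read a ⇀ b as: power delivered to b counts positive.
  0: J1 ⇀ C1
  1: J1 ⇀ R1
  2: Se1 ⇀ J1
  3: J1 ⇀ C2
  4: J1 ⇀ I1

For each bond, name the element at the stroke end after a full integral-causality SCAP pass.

b0 stroke at J1
b1 stroke at J1
b2 stroke at J1
b3 stroke at J1
b4 stroke at I1

bond 2 →J1  (Se1 (Se) sets effort on bond)
bond 0 →J1  (C1 integral (e out))
bond 3 →J1  (C2: C, integral causality)
bond 4 →I1  (I1 outputs flow p/I1)
bond 1 →J1  (J1: bond 4 brought flow, rest push out)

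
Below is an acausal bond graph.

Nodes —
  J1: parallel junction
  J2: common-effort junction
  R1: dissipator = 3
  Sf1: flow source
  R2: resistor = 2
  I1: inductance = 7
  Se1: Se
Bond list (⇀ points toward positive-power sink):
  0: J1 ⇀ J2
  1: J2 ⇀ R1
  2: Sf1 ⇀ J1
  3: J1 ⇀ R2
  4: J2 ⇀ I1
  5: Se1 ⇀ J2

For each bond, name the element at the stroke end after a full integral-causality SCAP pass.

bond 0 |J1
bond 1 |R1
bond 2 |Sf1
bond 3 |R2
bond 4 |I1
bond 5 |J2

#2 |Sf1  (Sf1: flow source, stroke at near end)
#5 |J2  (Se1 (Se) sets effort on bond)
#0 |J1  (common-e at J2 fixed by 5)
#1 |R1  (0-jn J2 has e-setter on 5)
#4 |I1  (0-jn J2 has e-setter on 5)
#3 |R2  (J1 effort already set via bond 0)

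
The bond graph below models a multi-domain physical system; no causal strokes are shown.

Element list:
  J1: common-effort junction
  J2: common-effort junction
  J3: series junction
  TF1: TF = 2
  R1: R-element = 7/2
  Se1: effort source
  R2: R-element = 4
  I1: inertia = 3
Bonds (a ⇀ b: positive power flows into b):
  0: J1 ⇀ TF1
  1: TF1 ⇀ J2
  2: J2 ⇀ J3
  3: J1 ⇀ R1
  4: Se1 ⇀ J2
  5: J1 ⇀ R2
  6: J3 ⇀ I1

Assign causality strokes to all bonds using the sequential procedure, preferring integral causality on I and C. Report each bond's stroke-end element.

bond 4 stroke→J2  (Se1: effort source, stroke at far end)
bond 1 stroke→TF1  (common-e at J2 fixed by 4)
bond 2 stroke→J3  (0-jn J2 has e-setter on 4)
bond 6 stroke→I1  (closing 1-jn rule on J3)
bond 0 stroke→J1  (TF1 one-in-one-out from 1)
bond 3 stroke→R1  (0-jn J1 has e-setter on 0)
bond 5 stroke→R2  (0-jn J1 has e-setter on 0)

β0 →J1
β1 →TF1
β2 →J3
β3 →R1
β4 →J2
β5 →R2
β6 →I1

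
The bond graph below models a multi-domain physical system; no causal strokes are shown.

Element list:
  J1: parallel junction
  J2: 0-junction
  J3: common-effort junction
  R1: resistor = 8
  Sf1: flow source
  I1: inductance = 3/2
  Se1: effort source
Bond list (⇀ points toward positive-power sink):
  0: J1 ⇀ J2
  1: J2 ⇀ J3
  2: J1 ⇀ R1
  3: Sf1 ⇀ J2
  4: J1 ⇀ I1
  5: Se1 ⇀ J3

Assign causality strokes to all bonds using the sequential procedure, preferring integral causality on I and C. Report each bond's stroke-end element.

b0 →J1
b1 →J2
b2 →R1
b3 →Sf1
b4 →I1
b5 →J3

β3 →Sf1  (Sf1 fixes flow; stroke at Sf1)
β5 →J3  (Se1: effort source, stroke at far end)
β1 →J2  (0-jn J3 has e-setter on 5)
β0 →J1  (J2: bond 1 brought effort, rest push out)
β2 →R1  (0-jn J1 has e-setter on 0)
β4 →I1  (common-e at J1 fixed by 0)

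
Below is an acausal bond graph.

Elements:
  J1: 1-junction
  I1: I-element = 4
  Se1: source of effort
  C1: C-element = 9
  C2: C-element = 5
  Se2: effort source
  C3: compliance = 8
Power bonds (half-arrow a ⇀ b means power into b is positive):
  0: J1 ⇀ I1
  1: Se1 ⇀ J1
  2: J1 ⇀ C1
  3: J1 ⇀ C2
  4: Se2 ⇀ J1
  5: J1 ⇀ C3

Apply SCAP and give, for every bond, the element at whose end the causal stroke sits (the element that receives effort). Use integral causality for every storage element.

β0 →I1
β1 →J1
β2 →J1
β3 →J1
β4 →J1
β5 →J1

bond 1 |J1  (Se1 (Se) sets effort on bond)
bond 4 |J1  (Se2: effort source, stroke at far end)
bond 0 |I1  (I1 outputs flow p/I1)
bond 2 |J1  (common-f at J1 fixed by 0)
bond 3 |J1  (common-f at J1 fixed by 0)
bond 5 |J1  (1-jn J1 has f-setter on 0)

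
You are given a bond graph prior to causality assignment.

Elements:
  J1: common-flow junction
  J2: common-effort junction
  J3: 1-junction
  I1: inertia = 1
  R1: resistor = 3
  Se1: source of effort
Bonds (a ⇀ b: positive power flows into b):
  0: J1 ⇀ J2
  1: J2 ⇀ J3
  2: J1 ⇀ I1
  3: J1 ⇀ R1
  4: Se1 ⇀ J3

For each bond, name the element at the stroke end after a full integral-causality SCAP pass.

bond 0 stroke at J1
bond 1 stroke at J2
bond 2 stroke at I1
bond 3 stroke at J1
bond 4 stroke at J3

bond 4 |J3  (source Se1 imposes e)
bond 1 |J2  (only one flow-in slot at J3)
bond 0 |J1  (common-e at J2 fixed by 1)
bond 2 |I1  (prefer integral on I1)
bond 3 |J1  (J1 flow already set via bond 2)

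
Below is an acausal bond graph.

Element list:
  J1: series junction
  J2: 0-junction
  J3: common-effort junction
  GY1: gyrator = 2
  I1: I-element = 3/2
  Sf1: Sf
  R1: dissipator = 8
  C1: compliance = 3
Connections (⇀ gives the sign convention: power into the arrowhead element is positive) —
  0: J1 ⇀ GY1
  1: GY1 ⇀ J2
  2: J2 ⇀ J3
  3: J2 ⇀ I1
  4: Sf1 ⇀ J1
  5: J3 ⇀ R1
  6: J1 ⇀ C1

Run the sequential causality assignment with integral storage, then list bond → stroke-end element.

β4 |Sf1  (source Sf1 imposes f)
β0 |J1  (1-jn J1 has f-setter on 4)
β6 |J1  (1-jn J1 has f-setter on 4)
β1 |J2  (GY1 both-in/both-out from 0)
β2 |J3  (J2: bond 1 brought effort, rest push out)
β3 |I1  (common-e at J2 fixed by 1)
β5 |R1  (J3: bond 2 brought effort, rest push out)

bond 0 |J1
bond 1 |J2
bond 2 |J3
bond 3 |I1
bond 4 |Sf1
bond 5 |R1
bond 6 |J1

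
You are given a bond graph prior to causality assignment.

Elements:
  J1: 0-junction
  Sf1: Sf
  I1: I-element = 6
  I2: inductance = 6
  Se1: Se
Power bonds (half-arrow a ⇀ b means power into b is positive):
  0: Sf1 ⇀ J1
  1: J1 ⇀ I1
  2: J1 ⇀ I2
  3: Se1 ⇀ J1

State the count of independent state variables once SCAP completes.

bond 0 |Sf1  (Sf1 (Sf) sets flow on bond)
bond 3 |J1  (Se1 fixes effort; stroke away)
bond 1 |I1  (0-jn J1 has e-setter on 3)
bond 2 |I2  (common-e at J1 fixed by 3)

2  (I1, I2 all integral)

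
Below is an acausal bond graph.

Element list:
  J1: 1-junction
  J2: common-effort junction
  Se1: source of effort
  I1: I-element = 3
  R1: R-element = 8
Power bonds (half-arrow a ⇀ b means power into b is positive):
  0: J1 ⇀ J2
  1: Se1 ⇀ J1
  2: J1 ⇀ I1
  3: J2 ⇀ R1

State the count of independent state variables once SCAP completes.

β1 stroke at J1  (Se1: effort source, stroke at far end)
β2 stroke at I1  (I1 outputs flow p/I1)
β0 stroke at J1  (common-f at J1 fixed by 2)
β3 stroke at J2  (J2: last free bond brings effort in)

1  (I1 all integral)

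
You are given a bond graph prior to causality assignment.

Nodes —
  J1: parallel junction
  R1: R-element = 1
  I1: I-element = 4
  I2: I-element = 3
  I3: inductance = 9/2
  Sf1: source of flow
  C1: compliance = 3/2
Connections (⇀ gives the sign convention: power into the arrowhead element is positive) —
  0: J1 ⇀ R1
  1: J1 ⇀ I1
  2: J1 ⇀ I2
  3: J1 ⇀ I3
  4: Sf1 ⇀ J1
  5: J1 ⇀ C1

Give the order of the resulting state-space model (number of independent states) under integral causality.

bond 4 |Sf1  (source Sf1 imposes f)
bond 1 |I1  (prefer integral on I1)
bond 2 |I2  (I2 integral (f out))
bond 3 |I3  (I3 integral (f out))
bond 5 |J1  (C1 integral (e out))
bond 0 |R1  (0-jn J1 has e-setter on 5)

4  (C1, I1, I2, I3 all integral)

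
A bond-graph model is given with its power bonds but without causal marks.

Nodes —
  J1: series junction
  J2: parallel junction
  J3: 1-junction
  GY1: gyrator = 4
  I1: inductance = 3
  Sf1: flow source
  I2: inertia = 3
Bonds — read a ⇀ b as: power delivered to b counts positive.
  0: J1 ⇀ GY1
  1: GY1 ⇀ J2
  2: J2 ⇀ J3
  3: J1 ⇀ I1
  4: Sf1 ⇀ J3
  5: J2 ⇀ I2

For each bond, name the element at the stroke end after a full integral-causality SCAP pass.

#4 |Sf1  (Sf1: flow source, stroke at near end)
#2 |J3  (common-f at J3 fixed by 4)
#3 |I1  (I1 integral (f out))
#0 |J1  (J1 flow already set via bond 3)
#1 |J2  (through GY1, causality inverts; strokes same side of GY1)
#5 |I2  (J2: bond 1 brought effort, rest push out)

bond 0 →J1
bond 1 →J2
bond 2 →J3
bond 3 →I1
bond 4 →Sf1
bond 5 →I2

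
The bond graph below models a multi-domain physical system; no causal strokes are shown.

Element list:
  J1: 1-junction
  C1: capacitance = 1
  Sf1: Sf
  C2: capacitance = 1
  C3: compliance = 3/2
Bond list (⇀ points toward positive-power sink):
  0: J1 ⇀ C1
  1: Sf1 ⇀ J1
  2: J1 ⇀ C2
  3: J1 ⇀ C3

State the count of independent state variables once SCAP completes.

3  (C1, C2, C3 all integral)

b1 →Sf1  (Sf1: flow source, stroke at near end)
b0 →J1  (J1 flow already set via bond 1)
b2 →J1  (1-jn J1 has f-setter on 1)
b3 →J1  (common-f at J1 fixed by 1)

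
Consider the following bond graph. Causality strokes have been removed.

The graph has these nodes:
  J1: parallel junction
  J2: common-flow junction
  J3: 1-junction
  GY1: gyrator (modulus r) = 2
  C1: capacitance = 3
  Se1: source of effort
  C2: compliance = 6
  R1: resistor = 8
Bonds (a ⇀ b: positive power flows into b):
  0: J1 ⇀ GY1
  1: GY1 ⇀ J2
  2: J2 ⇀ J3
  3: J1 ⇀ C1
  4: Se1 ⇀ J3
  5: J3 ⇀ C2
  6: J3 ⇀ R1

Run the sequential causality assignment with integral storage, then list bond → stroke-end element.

bond 0 |GY1
bond 1 |GY1
bond 2 |J2
bond 3 |J1
bond 4 |J3
bond 5 |J3
bond 6 |J3

b4 |J3  (Se1 (Se) sets effort on bond)
b3 |J1  (prefer integral on C1)
b0 |GY1  (common-e at J1 fixed by 3)
b1 |GY1  (GY1 both-in/both-out from 0)
b2 |J2  (common-f at J2 fixed by 1)
b5 |J3  (J3: bond 2 brought flow, rest push out)
b6 |J3  (1-jn J3 has f-setter on 2)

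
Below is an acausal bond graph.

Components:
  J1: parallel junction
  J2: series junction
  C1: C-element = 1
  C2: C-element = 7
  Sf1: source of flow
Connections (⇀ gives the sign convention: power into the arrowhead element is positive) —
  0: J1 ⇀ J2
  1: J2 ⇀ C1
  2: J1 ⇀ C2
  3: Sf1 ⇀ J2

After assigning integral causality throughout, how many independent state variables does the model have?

#3 stroke→Sf1  (Sf1: flow source, stroke at near end)
#0 stroke→J2  (J2 flow already set via bond 3)
#1 stroke→J2  (J2 flow already set via bond 3)
#2 stroke→J1  (closing 0-jn rule on J1)

2  (C1, C2 all integral)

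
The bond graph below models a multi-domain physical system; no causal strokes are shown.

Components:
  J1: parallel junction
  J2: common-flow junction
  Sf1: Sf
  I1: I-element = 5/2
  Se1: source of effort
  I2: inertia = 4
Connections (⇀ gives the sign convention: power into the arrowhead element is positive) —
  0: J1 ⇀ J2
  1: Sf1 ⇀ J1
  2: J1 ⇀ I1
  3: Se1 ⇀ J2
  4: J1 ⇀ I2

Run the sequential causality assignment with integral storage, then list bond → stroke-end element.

#0 stroke at J1
#1 stroke at Sf1
#2 stroke at I1
#3 stroke at J2
#4 stroke at I2

#1 |Sf1  (Sf1 (Sf) sets flow on bond)
#3 |J2  (Se1: effort source, stroke at far end)
#0 |J1  (J2 needs exactly one f-in)
#2 |I1  (common-e at J1 fixed by 0)
#4 |I2  (0-jn J1 has e-setter on 0)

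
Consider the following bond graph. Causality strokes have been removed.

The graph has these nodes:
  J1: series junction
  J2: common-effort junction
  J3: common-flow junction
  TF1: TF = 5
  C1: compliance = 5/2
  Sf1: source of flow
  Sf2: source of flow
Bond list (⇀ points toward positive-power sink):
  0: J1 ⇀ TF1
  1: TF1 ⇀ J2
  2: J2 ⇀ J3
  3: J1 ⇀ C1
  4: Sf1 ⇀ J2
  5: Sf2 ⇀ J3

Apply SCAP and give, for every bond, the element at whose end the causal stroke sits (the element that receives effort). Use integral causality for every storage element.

#4 stroke at Sf1  (source Sf1 imposes f)
#5 stroke at Sf2  (source Sf2 imposes f)
#2 stroke at J3  (J3: bond 5 brought flow, rest push out)
#1 stroke at J2  (J2: last free bond brings effort in)
#0 stroke at TF1  (TF1 one-in-one-out from 1)
#3 stroke at J1  (J1 flow already set via bond 0)

β0 →TF1
β1 →J2
β2 →J3
β3 →J1
β4 →Sf1
β5 →Sf2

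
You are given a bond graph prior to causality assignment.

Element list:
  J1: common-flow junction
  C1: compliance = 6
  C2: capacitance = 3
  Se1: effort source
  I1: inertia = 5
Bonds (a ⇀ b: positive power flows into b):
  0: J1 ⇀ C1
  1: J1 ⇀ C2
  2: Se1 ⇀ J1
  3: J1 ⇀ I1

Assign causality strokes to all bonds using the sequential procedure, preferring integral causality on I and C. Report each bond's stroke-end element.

b2 stroke→J1  (Se1 fixes effort; stroke away)
b0 stroke→J1  (C1 outputs effort q/C1)
b1 stroke→J1  (C2 integral (e out))
b3 stroke→I1  (J1: last free bond brings flow in)

bond 0 |J1
bond 1 |J1
bond 2 |J1
bond 3 |I1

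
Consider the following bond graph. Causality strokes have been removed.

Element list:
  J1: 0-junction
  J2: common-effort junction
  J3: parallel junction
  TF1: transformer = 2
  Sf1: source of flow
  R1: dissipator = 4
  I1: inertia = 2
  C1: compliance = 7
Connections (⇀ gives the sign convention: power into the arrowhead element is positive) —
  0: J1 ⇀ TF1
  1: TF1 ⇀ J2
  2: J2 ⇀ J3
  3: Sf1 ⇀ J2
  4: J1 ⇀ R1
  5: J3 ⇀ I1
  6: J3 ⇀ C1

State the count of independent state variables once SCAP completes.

#3 stroke→Sf1  (Sf1: flow source, stroke at near end)
#5 stroke→I1  (I1 outputs flow p/I1)
#6 stroke→J3  (C1: C, integral causality)
#2 stroke→J2  (common-e at J3 fixed by 6)
#1 stroke→TF1  (common-e at J2 fixed by 2)
#0 stroke→J1  (TF TF1: opposite of bond 1)
#4 stroke→R1  (J1: bond 0 brought effort, rest push out)

2  (C1, I1 all integral)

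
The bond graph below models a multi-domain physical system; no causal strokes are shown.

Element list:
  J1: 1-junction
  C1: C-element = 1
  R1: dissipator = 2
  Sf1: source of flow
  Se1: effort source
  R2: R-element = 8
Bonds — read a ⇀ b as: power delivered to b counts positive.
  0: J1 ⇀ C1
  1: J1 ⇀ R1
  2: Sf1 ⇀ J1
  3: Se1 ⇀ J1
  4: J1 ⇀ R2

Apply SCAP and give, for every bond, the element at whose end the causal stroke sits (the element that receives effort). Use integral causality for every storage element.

β2 |Sf1  (Sf1 fixes flow; stroke at Sf1)
β3 |J1  (Se1 (Se) sets effort on bond)
β0 |J1  (common-f at J1 fixed by 2)
β1 |J1  (J1: bond 2 brought flow, rest push out)
β4 |J1  (1-jn J1 has f-setter on 2)

#0 |J1
#1 |J1
#2 |Sf1
#3 |J1
#4 |J1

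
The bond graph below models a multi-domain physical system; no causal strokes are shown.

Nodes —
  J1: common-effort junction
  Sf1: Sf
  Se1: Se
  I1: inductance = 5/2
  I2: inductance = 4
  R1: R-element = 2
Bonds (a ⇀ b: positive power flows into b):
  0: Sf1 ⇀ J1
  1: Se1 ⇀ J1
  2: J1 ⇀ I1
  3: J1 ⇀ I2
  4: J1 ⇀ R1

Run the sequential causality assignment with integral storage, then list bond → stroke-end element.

b0 →Sf1
b1 →J1
b2 →I1
b3 →I2
b4 →R1

b0 stroke→Sf1  (source Sf1 imposes f)
b1 stroke→J1  (source Se1 imposes e)
b2 stroke→I1  (J1 effort already set via bond 1)
b3 stroke→I2  (common-e at J1 fixed by 1)
b4 stroke→R1  (common-e at J1 fixed by 1)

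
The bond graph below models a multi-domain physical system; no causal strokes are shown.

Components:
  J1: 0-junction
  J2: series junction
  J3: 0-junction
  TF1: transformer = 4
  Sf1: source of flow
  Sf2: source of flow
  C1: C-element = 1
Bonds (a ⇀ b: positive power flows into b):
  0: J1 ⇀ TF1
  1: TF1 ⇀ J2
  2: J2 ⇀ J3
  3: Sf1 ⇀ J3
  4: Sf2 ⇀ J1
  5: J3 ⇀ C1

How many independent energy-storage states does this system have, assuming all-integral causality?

bond 3 →Sf1  (Sf1 (Sf) sets flow on bond)
bond 4 →Sf2  (source Sf2 imposes f)
bond 0 →J1  (J1 needs exactly one e-in)
bond 1 →TF1  (through TF1, causality passes straight; one stroke at TF1)
bond 2 →J2  (1-jn J2 has f-setter on 1)
bond 5 →J3  (J3: last free bond brings effort in)

1  (C1 all integral)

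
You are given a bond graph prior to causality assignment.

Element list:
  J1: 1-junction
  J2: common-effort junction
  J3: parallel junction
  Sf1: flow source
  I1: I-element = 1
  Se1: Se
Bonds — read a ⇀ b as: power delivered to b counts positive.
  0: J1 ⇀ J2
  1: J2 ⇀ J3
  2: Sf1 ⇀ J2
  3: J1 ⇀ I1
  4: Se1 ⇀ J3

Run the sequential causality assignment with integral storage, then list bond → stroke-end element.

β2 →Sf1  (Sf1: flow source, stroke at near end)
β4 →J3  (Se1 fixes effort; stroke away)
β1 →J2  (J3: bond 4 brought effort, rest push out)
β0 →J1  (J2 effort already set via bond 1)
β3 →I1  (closing 1-jn rule on J1)

bond 0 stroke at J1
bond 1 stroke at J2
bond 2 stroke at Sf1
bond 3 stroke at I1
bond 4 stroke at J3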